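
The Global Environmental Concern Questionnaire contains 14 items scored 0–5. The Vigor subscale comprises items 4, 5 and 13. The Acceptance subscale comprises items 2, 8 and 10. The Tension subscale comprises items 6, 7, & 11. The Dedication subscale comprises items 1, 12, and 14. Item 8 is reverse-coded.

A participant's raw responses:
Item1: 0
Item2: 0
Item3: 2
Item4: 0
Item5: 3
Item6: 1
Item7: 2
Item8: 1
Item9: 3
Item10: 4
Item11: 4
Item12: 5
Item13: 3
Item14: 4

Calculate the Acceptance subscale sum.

8

Acceptance items: 2, 8, 10.
Of these, item 8 is reverse-coded; reverse-coded value = 5 − response.
  item 2: 0
  item 8: 5 − 1 = 4
  item 10: 4
Sum = 0 + 4 + 4 = 8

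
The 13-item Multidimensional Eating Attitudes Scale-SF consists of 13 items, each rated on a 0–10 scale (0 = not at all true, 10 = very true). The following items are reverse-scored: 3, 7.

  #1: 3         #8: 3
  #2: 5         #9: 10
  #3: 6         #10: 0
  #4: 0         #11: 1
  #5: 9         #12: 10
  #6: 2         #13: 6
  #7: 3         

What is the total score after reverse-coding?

60

Reverse-scored items use 10 − raw:
  item 3: 10 − 6 = 4
  item 7: 10 − 3 = 7
Scored items: 3, 5, 4, 0, 9, 2, 7, 3, 10, 0, 1, 10, 6
Total = 3 + 5 + 4 + 0 + 9 + 2 + 7 + 3 + 10 + 0 + 1 + 10 + 6 = 60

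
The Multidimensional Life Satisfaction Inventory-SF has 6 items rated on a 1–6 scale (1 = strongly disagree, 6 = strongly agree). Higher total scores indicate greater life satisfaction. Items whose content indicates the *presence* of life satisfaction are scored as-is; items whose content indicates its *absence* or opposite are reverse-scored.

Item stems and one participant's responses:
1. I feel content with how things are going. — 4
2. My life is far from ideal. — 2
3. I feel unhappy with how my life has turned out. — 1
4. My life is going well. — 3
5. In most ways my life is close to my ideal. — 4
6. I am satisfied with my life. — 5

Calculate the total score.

27

Items 2, 3 describe the absence/opposite of life satisfaction → reverse-score.
reverse-coded value = 7 − response.
  item 1: 4
  item 2: 7 − 2 = 5
  item 3: 7 − 1 = 6
  item 4: 3
  item 5: 4
  item 6: 5
Total = 4 + 5 + 6 + 3 + 4 + 5 = 27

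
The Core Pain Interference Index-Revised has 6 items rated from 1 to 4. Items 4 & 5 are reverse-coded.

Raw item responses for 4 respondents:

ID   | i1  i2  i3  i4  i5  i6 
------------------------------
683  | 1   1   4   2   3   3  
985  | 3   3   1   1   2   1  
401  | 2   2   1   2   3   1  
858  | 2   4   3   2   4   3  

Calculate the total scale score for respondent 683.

Respondent 683 raw: 1, 1, 4, 2, 3, 3.
Reverse-coded (reverse-coded value = 5 − response):
  item 1: 1
  item 2: 1
  item 3: 4
  item 4: 5 − 2 = 3
  item 5: 5 − 3 = 2
  item 6: 3
Sum = 1 + 1 + 4 + 3 + 2 + 3 = 14

14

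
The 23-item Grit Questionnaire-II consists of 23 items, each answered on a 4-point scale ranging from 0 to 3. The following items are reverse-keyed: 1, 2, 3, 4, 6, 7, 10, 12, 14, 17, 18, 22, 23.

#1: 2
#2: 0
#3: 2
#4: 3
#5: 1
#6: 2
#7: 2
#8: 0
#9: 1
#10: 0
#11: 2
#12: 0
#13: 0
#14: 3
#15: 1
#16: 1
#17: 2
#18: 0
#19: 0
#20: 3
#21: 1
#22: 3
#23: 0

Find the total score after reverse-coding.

Raw sum = 29. Reverse-keyed items: 1, 2, 3, 4, 6, 7, 10, 12, 14, 17, 18, 22, 23; their raw sum = 19.
Each reversal replaces raw with 3 − raw, changing the total by 3 − 2·raw per item.
Total = 29 + 13·3 − 2·19 = 29 + 39 − 38 = 30

30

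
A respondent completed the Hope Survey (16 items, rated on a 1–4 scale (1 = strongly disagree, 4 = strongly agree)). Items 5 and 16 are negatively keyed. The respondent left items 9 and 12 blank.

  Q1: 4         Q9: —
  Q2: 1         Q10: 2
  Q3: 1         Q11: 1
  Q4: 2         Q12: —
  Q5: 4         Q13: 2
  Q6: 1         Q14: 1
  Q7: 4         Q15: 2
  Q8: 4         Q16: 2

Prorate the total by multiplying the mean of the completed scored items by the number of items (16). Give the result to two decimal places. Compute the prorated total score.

33.14

Reverse-coded (reverse-coded value = 5 − response):
  item 5: 5 − 4 = 1
  item 16: 5 − 2 = 3
Completed scored items (14 of 16): 4, 1, 1, 2, 1, 1, 4, 4, 2, 1, 2, 1, 2, 3; sum = 29.
Person mean = 29 / 14 ≈ 2.0714
Prorated total = (29 / 14) × 16 = 33.14 (to 2 dp)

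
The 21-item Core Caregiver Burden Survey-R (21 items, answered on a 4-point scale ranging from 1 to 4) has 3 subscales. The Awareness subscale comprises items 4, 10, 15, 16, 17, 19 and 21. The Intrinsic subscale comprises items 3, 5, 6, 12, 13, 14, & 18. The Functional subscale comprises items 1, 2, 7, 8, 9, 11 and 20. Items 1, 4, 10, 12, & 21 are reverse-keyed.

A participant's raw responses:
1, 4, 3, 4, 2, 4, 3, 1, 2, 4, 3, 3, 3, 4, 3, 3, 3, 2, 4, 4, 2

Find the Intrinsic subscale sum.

20

Intrinsic items: 3, 5, 6, 12, 13, 14, 18.
Of these, item 12 is reverse-keyed; reversed = (1+4) − raw = 5 − raw.
  item 3: 3
  item 5: 2
  item 6: 4
  item 12: 5 − 3 = 2
  item 13: 3
  item 14: 4
  item 18: 2
Sum = 3 + 2 + 4 + 2 + 3 + 4 + 2 = 20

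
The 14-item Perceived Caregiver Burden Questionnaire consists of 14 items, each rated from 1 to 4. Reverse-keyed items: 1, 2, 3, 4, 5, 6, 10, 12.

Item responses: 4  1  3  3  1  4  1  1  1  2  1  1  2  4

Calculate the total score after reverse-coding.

Reverse-coded items (on a 1–4 scale, reversed = 5 − raw):
  item 1: 5 − 4 = 1
  item 2: 5 − 1 = 4
  item 3: 5 − 3 = 2
  item 4: 5 − 3 = 2
  item 5: 5 − 1 = 4
  item 6: 5 − 4 = 1
  item 10: 5 − 2 = 3
  item 12: 5 − 1 = 4
After reverse-coding: 1, 4, 2, 2, 4, 1, 1, 1, 1, 3, 1, 4, 2, 4
Total = 1 + 4 + 2 + 2 + 4 + 1 + 1 + 1 + 1 + 3 + 1 + 4 + 2 + 4 = 31

31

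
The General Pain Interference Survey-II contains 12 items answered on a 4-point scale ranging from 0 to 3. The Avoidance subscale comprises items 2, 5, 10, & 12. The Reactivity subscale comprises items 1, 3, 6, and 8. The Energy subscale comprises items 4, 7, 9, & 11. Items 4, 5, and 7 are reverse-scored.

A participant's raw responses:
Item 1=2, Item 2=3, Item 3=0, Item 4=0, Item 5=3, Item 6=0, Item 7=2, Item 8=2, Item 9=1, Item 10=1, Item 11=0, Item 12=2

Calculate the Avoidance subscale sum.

Avoidance items: 2, 5, 10, 12.
Of these, item 5 is reverse-scored; on a 0–3 scale, reversed = 3 − raw.
  item 2: 3
  item 5: 3 − 3 = 0
  item 10: 1
  item 12: 2
Sum = 3 + 0 + 1 + 2 = 6

6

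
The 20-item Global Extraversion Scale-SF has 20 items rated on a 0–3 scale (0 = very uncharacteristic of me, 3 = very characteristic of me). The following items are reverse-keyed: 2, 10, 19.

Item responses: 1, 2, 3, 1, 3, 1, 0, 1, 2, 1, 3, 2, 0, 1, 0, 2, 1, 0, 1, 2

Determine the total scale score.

Reverse-coded items (reverse-coded value = 3 − response):
  item 2: 3 − 2 = 1
  item 10: 3 − 1 = 2
  item 19: 3 − 1 = 2
Scored items: 1, 1, 3, 1, 3, 1, 0, 1, 2, 2, 3, 2, 0, 1, 0, 2, 1, 0, 2, 2
Total = 1 + 1 + 3 + 1 + 3 + 1 + 0 + 1 + 2 + 2 + 3 + 2 + 0 + 1 + 0 + 2 + 1 + 0 + 2 + 2 = 28

28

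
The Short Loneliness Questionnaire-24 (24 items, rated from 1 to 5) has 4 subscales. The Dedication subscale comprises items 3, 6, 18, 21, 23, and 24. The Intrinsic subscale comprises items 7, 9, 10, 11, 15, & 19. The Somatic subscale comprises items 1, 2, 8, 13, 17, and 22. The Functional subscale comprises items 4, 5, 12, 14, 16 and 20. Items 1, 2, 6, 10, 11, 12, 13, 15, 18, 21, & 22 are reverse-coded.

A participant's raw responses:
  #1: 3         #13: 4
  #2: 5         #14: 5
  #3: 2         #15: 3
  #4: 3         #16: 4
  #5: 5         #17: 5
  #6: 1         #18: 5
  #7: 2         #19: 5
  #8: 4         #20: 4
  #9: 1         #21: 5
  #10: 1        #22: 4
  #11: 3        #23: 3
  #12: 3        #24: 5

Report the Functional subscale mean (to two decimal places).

Functional items: 4, 5, 12, 14, 16, 20.
Of these, item 12 is reverse-coded; on a 1–5 scale, reversed = 6 − raw.
  item 4: 3
  item 5: 5
  item 12: 6 − 3 = 3
  item 14: 5
  item 16: 4
  item 20: 4
Sum = 3 + 5 + 3 + 5 + 4 + 4 = 24
Mean = 24 / 6 = 4.00

4.00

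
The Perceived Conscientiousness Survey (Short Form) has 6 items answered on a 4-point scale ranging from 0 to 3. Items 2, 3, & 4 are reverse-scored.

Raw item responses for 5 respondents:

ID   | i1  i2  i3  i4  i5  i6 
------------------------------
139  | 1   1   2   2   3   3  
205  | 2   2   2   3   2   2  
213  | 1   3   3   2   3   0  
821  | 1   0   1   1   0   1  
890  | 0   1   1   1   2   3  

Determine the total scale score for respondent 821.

9

Respondent 821 raw: 1, 0, 1, 1, 0, 1.
Reverse-coded (reverse-coded value = 3 − response):
  item 1: 1
  item 2: 3 − 0 = 3
  item 3: 3 − 1 = 2
  item 4: 3 − 1 = 2
  item 5: 0
  item 6: 1
Sum = 1 + 3 + 2 + 2 + 0 + 1 = 9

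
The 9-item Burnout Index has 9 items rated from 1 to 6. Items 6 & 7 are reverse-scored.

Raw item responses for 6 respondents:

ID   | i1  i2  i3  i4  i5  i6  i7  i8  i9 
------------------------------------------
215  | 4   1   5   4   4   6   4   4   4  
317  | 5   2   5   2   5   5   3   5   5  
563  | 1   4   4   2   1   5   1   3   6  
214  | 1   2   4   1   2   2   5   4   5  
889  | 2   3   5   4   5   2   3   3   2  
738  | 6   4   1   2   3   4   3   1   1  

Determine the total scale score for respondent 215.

Respondent 215 raw: 4, 1, 5, 4, 4, 6, 4, 4, 4.
Reverse-coded (on a 1–6 scale, reversed = 7 − raw):
  item 1: 4
  item 2: 1
  item 3: 5
  item 4: 4
  item 5: 4
  item 6: 7 − 6 = 1
  item 7: 7 − 4 = 3
  item 8: 4
  item 9: 4
Sum = 4 + 1 + 5 + 4 + 4 + 1 + 3 + 4 + 4 = 30

30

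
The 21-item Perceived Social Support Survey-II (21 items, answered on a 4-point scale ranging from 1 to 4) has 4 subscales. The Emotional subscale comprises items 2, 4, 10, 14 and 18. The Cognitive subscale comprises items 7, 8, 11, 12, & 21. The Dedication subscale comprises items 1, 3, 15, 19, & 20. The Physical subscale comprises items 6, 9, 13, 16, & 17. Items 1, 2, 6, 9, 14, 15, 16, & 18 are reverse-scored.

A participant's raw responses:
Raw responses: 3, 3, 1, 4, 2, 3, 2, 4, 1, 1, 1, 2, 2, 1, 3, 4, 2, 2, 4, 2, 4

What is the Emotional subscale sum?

Emotional items: 2, 4, 10, 14, 18.
Of these, items 2, 14, and 18 are reverse-scored; reverse-coded value = 5 − response.
  item 2: 5 − 3 = 2
  item 4: 4
  item 10: 1
  item 14: 5 − 1 = 4
  item 18: 5 − 2 = 3
Sum = 2 + 4 + 1 + 4 + 3 = 14

14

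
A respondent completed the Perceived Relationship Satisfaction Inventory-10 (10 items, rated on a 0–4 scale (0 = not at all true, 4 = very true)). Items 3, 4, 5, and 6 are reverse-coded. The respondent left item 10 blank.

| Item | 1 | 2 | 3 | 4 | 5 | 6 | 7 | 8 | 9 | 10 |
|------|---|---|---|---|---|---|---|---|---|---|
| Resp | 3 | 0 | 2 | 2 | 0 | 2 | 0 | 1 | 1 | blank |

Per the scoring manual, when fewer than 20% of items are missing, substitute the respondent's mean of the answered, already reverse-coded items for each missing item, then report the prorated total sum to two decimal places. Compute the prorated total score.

Reverse-coded (reversed = (0+4) − raw = 4 − raw):
  item 3: 4 − 2 = 2
  item 4: 4 − 2 = 2
  item 5: 4 − 0 = 4
  item 6: 4 − 2 = 2
Completed scored items (9 of 10): 3, 0, 2, 2, 4, 2, 0, 1, 1; sum = 15.
Person mean = 15 / 9 ≈ 1.6667
Prorated total = (15 / 9) × 10 = 16.67 (to 2 dp)

16.67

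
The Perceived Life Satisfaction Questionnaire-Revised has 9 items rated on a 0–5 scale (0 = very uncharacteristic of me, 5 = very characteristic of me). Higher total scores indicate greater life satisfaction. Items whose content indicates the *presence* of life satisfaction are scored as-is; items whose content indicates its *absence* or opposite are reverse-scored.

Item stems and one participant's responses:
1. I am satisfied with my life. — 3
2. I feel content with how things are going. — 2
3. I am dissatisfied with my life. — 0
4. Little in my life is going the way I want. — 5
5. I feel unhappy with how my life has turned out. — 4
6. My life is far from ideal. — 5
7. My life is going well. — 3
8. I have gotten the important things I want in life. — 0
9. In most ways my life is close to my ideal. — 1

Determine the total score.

Items 3, 4, 5, 6 describe the absence/opposite of life satisfaction → reverse-score.
reverse-coded value = 5 − response.
  item 1: 3
  item 2: 2
  item 3: 5 − 0 = 5
  item 4: 5 − 5 = 0
  item 5: 5 − 4 = 1
  item 6: 5 − 5 = 0
  item 7: 3
  item 8: 0
  item 9: 1
Total = 3 + 2 + 5 + 0 + 1 + 0 + 3 + 0 + 1 = 15

15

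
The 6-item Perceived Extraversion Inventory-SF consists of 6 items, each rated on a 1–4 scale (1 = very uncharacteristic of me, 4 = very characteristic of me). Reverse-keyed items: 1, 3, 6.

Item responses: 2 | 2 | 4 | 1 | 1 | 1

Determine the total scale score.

Reversing items 1, 3, and 6 with 5 − raw:
Total = (5−2) + 2 + (5−4) + 1 + 1 + (5−1)
      = 3 + 2 + 1 + 1 + 1 + 4 = 12

12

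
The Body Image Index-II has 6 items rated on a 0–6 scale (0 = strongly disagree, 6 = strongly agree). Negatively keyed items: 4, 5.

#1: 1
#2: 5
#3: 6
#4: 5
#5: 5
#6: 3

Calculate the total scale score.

Negatively keyed items use 6 − raw:
  item 4: 6 − 5 = 1
  item 5: 6 − 5 = 1
Scored responses: 1, 5, 6, 1, 1, 3
Total = 1 + 5 + 6 + 1 + 1 + 3 = 17

17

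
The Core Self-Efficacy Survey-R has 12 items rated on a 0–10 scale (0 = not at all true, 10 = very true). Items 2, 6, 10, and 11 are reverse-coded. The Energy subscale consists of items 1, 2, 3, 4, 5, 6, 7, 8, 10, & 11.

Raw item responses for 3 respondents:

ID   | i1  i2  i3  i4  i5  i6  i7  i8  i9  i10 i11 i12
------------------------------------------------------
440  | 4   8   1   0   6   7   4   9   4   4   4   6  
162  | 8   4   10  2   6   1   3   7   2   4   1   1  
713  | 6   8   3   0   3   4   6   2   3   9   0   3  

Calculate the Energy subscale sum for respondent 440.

41

Respondent 440 raw: 4, 8, 1, 0, 6, 7, 4, 9, 4, 4, 4, 6.
Energy items: 1, 2, 3, 4, 5, 6, 7, 8, 10, 11.
Reverse-coded (on a 0–10 scale, reversed = 10 − raw):
  item 1: 4
  item 2: 10 − 8 = 2
  item 3: 1
  item 4: 0
  item 5: 6
  item 6: 10 − 7 = 3
  item 7: 4
  item 8: 9
  item 10: 10 − 4 = 6
  item 11: 10 − 4 = 6
Sum = 4 + 2 + 1 + 0 + 6 + 3 + 4 + 9 + 6 + 6 = 41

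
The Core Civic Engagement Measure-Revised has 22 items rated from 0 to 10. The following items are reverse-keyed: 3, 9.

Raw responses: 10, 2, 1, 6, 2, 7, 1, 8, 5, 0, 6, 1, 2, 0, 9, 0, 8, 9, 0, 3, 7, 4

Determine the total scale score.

99

Apply reverse scoring (reverse-coded value = 10 − response):
  item 3: 10 − 1 = 9
  item 9: 10 − 5 = 5
Scored items: 10, 2, 9, 6, 2, 7, 1, 8, 5, 0, 6, 1, 2, 0, 9, 0, 8, 9, 0, 3, 7, 4
Total = 10 + 2 + 9 + 6 + 2 + 7 + 1 + 8 + 5 + 0 + 6 + 1 + 2 + 0 + 9 + 0 + 8 + 9 + 0 + 3 + 7 + 4 = 99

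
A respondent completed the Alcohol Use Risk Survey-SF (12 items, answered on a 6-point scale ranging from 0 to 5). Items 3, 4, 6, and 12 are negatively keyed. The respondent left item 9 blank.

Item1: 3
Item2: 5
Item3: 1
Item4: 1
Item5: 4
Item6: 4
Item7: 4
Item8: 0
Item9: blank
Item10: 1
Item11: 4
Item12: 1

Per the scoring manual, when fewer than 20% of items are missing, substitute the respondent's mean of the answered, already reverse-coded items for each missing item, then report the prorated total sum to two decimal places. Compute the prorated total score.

37.09

Reverse-coded (reversed = (0+5) − raw = 5 − raw):
  item 3: 5 − 1 = 4
  item 4: 5 − 1 = 4
  item 6: 5 − 4 = 1
  item 12: 5 − 1 = 4
Completed scored items (11 of 12): 3, 5, 4, 4, 4, 1, 4, 0, 1, 4, 4; sum = 34.
Person mean = 34 / 11 ≈ 3.0909
Prorated total = (34 / 11) × 12 = 37.09 (to 2 dp)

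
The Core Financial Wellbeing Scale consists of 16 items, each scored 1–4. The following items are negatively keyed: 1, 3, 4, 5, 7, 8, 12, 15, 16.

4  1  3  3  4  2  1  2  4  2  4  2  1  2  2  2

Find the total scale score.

38

Reversing items 1, 3, 4, 5, 7, 8, 12, 15, and 16 with 5 − raw:
Total = (5−4) + 1 + (5−3) + (5−3) + (5−4) + 2 + (5−1) + (5−2) + 4 + 2 + 4 + (5−2) + 1 + 2 + (5−2) + (5−2)
      = 1 + 1 + 2 + 2 + 1 + 2 + 4 + 3 + 4 + 2 + 4 + 3 + 1 + 2 + 3 + 3 = 38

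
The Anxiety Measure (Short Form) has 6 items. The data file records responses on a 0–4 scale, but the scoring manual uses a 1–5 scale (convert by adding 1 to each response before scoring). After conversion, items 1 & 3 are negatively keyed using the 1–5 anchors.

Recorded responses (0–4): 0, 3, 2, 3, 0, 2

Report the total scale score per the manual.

20

Convert to 1–5: 1, 4, 3, 4, 1, 3
Reverse-coded (reversed = (1+5) − raw = 6 − raw):
  item 1: 6 − 1 = 5
  item 3: 6 − 3 = 3
Scored: 5, 4, 3, 4, 1, 3
Total = 20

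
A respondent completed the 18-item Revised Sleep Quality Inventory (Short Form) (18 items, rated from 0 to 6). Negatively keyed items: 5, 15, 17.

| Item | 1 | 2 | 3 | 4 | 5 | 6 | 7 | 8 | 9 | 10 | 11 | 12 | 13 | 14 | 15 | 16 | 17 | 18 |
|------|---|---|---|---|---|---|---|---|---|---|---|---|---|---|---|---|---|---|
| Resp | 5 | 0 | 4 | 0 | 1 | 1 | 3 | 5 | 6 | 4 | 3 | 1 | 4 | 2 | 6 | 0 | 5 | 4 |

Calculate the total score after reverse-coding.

Apply reverse scoring (reverse-coded value = 6 − response):
  item 5: 6 − 1 = 5
  item 15: 6 − 6 = 0
  item 17: 6 − 5 = 1
Scored responses: 5, 0, 4, 0, 5, 1, 3, 5, 6, 4, 3, 1, 4, 2, 0, 0, 1, 4
Total = 5 + 0 + 4 + 0 + 5 + 1 + 3 + 5 + 6 + 4 + 3 + 1 + 4 + 2 + 0 + 0 + 1 + 4 = 48

48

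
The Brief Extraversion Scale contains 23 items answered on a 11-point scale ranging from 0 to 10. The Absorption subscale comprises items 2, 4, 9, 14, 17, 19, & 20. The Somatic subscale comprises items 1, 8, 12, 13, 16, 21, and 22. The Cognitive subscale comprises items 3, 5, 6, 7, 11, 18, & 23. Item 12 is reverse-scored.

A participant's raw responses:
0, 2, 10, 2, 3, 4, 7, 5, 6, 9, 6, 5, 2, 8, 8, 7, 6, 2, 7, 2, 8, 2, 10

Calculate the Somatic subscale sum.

29

Somatic items: 1, 8, 12, 13, 16, 21, 22.
Of these, item 12 is reverse-scored; on a 0–10 scale, reversed = 10 − raw.
  item 1: 0
  item 8: 5
  item 12: 10 − 5 = 5
  item 13: 2
  item 16: 7
  item 21: 8
  item 22: 2
Sum = 0 + 5 + 5 + 2 + 7 + 8 + 2 = 29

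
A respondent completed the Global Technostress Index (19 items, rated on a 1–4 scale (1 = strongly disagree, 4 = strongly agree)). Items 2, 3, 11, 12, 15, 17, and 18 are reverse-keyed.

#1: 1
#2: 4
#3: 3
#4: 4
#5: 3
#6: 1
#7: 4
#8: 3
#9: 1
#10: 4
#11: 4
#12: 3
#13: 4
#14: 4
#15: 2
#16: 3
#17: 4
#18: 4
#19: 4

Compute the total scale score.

47

Apply reverse scoring (reverse-coded value = 5 − response):
  item 2: 5 − 4 = 1
  item 3: 5 − 3 = 2
  item 11: 5 − 4 = 1
  item 12: 5 − 3 = 2
  item 15: 5 − 2 = 3
  item 17: 5 − 4 = 1
  item 18: 5 − 4 = 1
After reverse-coding: 1, 1, 2, 4, 3, 1, 4, 3, 1, 4, 1, 2, 4, 4, 3, 3, 1, 1, 4
Total = 1 + 1 + 2 + 4 + 3 + 1 + 4 + 3 + 1 + 4 + 1 + 2 + 4 + 4 + 3 + 3 + 1 + 1 + 4 = 47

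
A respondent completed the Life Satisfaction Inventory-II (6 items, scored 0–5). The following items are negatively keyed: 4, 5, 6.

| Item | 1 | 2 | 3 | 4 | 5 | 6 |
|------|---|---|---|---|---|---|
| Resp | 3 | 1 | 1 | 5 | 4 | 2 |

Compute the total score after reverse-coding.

Apply reverse scoring (reverse-coded value = 5 − response):
  item 4: 5 − 5 = 0
  item 5: 5 − 4 = 1
  item 6: 5 − 2 = 3
Scored items: 3, 1, 1, 0, 1, 3
Total = 3 + 1 + 1 + 0 + 1 + 3 = 9

9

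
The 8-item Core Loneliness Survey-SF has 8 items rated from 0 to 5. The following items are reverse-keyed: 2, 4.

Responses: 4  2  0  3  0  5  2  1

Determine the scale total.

17

Raw sum = 17. Reverse-keyed items: 2, 4; their raw sum = 5.
Each reversal replaces raw with 5 − raw, changing the total by 5 − 2·raw per item.
Total = 17 + 2·5 − 2·5 = 17 + 10 − 10 = 17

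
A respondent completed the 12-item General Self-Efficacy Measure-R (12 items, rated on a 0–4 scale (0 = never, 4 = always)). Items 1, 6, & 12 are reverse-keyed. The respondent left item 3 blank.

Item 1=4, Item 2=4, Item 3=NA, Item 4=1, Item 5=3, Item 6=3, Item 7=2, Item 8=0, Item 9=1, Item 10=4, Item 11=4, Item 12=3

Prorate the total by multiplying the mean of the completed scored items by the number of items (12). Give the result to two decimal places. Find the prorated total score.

22.91

Reverse-coded (reversed = (0+4) − raw = 4 − raw):
  item 1: 4 − 4 = 0
  item 6: 4 − 3 = 1
  item 12: 4 − 3 = 1
Completed scored items (11 of 12): 0, 4, 1, 3, 1, 2, 0, 1, 4, 4, 1; sum = 21.
Person mean = 21 / 11 ≈ 1.9091
Prorated total = (21 / 11) × 12 = 22.91 (to 2 dp)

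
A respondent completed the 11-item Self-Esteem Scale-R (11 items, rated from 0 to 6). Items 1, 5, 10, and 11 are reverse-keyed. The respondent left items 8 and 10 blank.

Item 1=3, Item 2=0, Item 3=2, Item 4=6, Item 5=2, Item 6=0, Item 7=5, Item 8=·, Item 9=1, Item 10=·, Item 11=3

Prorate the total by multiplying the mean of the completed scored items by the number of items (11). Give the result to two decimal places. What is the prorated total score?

29.33

Reverse-coded (reversed = (0+6) − raw = 6 − raw):
  item 1: 6 − 3 = 3
  item 5: 6 − 2 = 4
  item 11: 6 − 3 = 3
Completed scored items (9 of 11): 3, 0, 2, 6, 4, 0, 5, 1, 3; sum = 24.
Person mean = 24 / 9 ≈ 2.6667
Prorated total = (24 / 9) × 11 = 29.33 (to 2 dp)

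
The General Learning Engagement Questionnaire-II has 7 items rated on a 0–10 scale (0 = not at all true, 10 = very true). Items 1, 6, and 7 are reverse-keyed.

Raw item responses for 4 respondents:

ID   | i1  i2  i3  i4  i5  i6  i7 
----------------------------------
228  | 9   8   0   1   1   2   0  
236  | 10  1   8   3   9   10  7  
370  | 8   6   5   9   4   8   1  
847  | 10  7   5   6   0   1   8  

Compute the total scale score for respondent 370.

Respondent 370 raw: 8, 6, 5, 9, 4, 8, 1.
Reverse-coded (reversed = (0+10) − raw = 10 − raw):
  item 1: 10 − 8 = 2
  item 2: 6
  item 3: 5
  item 4: 9
  item 5: 4
  item 6: 10 − 8 = 2
  item 7: 10 − 1 = 9
Sum = 2 + 6 + 5 + 9 + 4 + 2 + 9 = 37

37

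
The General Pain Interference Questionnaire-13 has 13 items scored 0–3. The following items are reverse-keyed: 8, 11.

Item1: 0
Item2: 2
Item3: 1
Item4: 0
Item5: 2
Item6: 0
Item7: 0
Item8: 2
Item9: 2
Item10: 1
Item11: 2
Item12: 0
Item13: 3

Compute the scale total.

Apply reverse scoring (reverse-coded value = 3 − response):
  item 8: 3 − 2 = 1
  item 11: 3 − 2 = 1
Scored responses: 0, 2, 1, 0, 2, 0, 0, 1, 2, 1, 1, 0, 3
Total = 0 + 2 + 1 + 0 + 2 + 0 + 0 + 1 + 2 + 1 + 1 + 0 + 3 = 13

13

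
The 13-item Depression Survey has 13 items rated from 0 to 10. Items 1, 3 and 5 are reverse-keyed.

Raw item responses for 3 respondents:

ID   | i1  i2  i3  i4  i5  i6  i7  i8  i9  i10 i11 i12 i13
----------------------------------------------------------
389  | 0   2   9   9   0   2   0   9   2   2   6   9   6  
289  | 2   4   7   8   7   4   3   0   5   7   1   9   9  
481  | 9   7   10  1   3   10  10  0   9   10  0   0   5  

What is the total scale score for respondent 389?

68

Respondent 389 raw: 0, 2, 9, 9, 0, 2, 0, 9, 2, 2, 6, 9, 6.
Reverse-coded (reversed = (0+10) − raw = 10 − raw):
  item 1: 10 − 0 = 10
  item 2: 2
  item 3: 10 − 9 = 1
  item 4: 9
  item 5: 10 − 0 = 10
  item 6: 2
  item 7: 0
  item 8: 9
  item 9: 2
  item 10: 2
  item 11: 6
  item 12: 9
  item 13: 6
Sum = 10 + 2 + 1 + 9 + 10 + 2 + 0 + 9 + 2 + 2 + 6 + 9 + 6 = 68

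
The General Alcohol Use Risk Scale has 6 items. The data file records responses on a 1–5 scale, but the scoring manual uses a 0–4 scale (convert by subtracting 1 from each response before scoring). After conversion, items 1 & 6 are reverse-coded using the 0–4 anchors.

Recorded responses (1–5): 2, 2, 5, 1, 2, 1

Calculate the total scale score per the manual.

13

Convert to 0–4: 1, 1, 4, 0, 1, 0
Reverse-coded (reversed = (0+4) − raw = 4 − raw):
  item 1: 4 − 1 = 3
  item 6: 4 − 0 = 4
Scored: 3, 1, 4, 0, 1, 4
Total = 13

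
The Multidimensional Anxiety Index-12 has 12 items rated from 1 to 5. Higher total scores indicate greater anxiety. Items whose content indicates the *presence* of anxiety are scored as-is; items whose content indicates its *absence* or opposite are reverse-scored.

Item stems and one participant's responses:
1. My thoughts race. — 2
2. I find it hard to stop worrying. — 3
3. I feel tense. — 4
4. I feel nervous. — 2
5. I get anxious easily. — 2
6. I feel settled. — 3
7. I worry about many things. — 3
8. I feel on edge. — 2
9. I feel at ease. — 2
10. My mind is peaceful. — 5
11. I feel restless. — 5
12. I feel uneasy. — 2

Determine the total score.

Items 6, 9, 10 describe the absence/opposite of anxiety → reverse-score.
on a 1–5 scale, reversed = 6 − raw.
  item 1: 2
  item 2: 3
  item 3: 4
  item 4: 2
  item 5: 2
  item 6: 6 − 3 = 3
  item 7: 3
  item 8: 2
  item 9: 6 − 2 = 4
  item 10: 6 − 5 = 1
  item 11: 5
  item 12: 2
Total = 2 + 3 + 4 + 2 + 2 + 3 + 3 + 2 + 4 + 1 + 5 + 2 = 33

33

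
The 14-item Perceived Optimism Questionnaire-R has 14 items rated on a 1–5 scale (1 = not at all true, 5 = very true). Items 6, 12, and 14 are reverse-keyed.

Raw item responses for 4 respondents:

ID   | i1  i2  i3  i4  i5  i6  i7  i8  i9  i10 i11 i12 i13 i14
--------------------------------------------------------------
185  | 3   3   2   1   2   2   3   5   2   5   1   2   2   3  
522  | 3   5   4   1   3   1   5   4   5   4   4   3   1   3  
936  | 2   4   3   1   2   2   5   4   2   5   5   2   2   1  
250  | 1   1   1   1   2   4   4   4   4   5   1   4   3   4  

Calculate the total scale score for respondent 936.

48

Respondent 936 raw: 2, 4, 3, 1, 2, 2, 5, 4, 2, 5, 5, 2, 2, 1.
Reverse-coded (reverse-coded value = 6 − response):
  item 1: 2
  item 2: 4
  item 3: 3
  item 4: 1
  item 5: 2
  item 6: 6 − 2 = 4
  item 7: 5
  item 8: 4
  item 9: 2
  item 10: 5
  item 11: 5
  item 12: 6 − 2 = 4
  item 13: 2
  item 14: 6 − 1 = 5
Sum = 2 + 4 + 3 + 1 + 2 + 4 + 5 + 4 + 2 + 5 + 5 + 4 + 2 + 5 = 48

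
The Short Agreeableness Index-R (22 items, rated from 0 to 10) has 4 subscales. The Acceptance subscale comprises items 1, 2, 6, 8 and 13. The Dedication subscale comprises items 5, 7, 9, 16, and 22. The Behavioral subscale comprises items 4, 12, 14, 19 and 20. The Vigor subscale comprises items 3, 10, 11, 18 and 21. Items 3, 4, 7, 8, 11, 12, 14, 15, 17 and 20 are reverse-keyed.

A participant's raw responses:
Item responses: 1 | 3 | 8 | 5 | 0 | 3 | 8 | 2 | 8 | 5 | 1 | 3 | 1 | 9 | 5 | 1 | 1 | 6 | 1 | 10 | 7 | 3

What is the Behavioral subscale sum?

14

Behavioral items: 4, 12, 14, 19, 20.
Of these, items 4, 12, 14, & 20 are reverse-keyed; reversed = (0+10) − raw = 10 − raw.
  item 4: 10 − 5 = 5
  item 12: 10 − 3 = 7
  item 14: 10 − 9 = 1
  item 19: 1
  item 20: 10 − 10 = 0
Sum = 5 + 7 + 1 + 1 + 0 = 14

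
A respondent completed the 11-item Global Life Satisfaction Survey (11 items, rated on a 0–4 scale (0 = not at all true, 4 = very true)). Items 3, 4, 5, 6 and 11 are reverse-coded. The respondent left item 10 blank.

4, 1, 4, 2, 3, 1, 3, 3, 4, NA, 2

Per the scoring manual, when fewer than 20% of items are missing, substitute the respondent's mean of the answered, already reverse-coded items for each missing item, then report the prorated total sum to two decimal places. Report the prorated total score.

25.30

Reverse-coded (on a 0–4 scale, reversed = 4 − raw):
  item 3: 4 − 4 = 0
  item 4: 4 − 2 = 2
  item 5: 4 − 3 = 1
  item 6: 4 − 1 = 3
  item 11: 4 − 2 = 2
Completed scored items (10 of 11): 4, 1, 0, 2, 1, 3, 3, 3, 4, 2; sum = 23.
Person mean = 23 / 10 ≈ 2.3000
Prorated total = (23 / 10) × 11 = 25.30 (to 2 dp)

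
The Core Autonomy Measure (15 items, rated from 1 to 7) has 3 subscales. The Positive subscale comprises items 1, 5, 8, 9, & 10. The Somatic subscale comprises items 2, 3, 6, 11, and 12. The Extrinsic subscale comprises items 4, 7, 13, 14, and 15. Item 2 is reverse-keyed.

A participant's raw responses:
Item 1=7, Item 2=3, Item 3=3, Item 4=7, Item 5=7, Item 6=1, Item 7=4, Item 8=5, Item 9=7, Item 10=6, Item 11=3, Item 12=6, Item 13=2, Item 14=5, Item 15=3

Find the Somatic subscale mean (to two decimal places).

3.60

Somatic items: 2, 3, 6, 11, 12.
Of these, item 2 is reverse-keyed; reverse-coded value = 8 − response.
  item 2: 8 − 3 = 5
  item 3: 3
  item 6: 1
  item 11: 3
  item 12: 6
Sum = 5 + 3 + 1 + 3 + 6 = 18
Mean = 18 / 5 = 3.60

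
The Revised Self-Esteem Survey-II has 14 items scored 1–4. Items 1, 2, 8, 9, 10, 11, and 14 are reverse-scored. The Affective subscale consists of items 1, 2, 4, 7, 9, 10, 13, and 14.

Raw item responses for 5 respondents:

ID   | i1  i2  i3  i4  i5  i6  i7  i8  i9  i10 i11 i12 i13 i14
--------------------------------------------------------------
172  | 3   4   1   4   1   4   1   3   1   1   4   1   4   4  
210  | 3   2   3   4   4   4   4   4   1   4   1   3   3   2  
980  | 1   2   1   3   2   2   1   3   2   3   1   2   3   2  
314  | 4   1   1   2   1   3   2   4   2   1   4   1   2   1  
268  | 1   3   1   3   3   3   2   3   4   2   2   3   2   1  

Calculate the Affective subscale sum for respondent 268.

21

Respondent 268 raw: 1, 3, 1, 3, 3, 3, 2, 3, 4, 2, 2, 3, 2, 1.
Affective items: 1, 2, 4, 7, 9, 10, 13, 14.
Reverse-coded (reversed = (1+4) − raw = 5 − raw):
  item 1: 5 − 1 = 4
  item 2: 5 − 3 = 2
  item 4: 3
  item 7: 2
  item 9: 5 − 4 = 1
  item 10: 5 − 2 = 3
  item 13: 2
  item 14: 5 − 1 = 4
Sum = 4 + 2 + 3 + 2 + 1 + 3 + 2 + 4 = 21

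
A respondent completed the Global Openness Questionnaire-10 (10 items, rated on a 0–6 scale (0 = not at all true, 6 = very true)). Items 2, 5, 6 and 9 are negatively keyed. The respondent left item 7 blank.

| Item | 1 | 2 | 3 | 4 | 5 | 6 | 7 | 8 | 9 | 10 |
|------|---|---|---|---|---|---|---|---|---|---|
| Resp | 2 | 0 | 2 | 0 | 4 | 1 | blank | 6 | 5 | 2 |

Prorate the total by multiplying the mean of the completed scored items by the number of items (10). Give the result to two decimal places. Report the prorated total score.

28.89

Reverse-coded (on a 0–6 scale, reversed = 6 − raw):
  item 2: 6 − 0 = 6
  item 5: 6 − 4 = 2
  item 6: 6 − 1 = 5
  item 9: 6 − 5 = 1
Completed scored items (9 of 10): 2, 6, 2, 0, 2, 5, 6, 1, 2; sum = 26.
Person mean = 26 / 9 ≈ 2.8889
Prorated total = (26 / 9) × 10 = 28.89 (to 2 dp)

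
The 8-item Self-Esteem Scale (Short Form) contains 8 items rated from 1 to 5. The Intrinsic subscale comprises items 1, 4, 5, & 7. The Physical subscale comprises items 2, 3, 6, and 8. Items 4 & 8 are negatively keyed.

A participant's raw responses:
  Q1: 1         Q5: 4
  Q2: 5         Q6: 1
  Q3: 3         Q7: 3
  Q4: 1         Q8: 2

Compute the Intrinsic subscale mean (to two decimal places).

3.25

Intrinsic items: 1, 4, 5, 7.
Of these, item 4 is negatively keyed; reversed = (1+5) − raw = 6 − raw.
  item 1: 1
  item 4: 6 − 1 = 5
  item 5: 4
  item 7: 3
Sum = 1 + 5 + 4 + 3 = 13
Mean = 13 / 4 = 3.25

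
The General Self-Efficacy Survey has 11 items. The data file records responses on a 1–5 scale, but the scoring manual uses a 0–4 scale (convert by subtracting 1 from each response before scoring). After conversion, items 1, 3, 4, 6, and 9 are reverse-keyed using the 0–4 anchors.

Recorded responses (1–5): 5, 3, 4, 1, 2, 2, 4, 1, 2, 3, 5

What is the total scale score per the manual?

23

Convert to 0–4: 4, 2, 3, 0, 1, 1, 3, 0, 1, 2, 4
Reverse-coded (reverse-coded value = 4 − response):
  item 1: 4 − 4 = 0
  item 3: 4 − 3 = 1
  item 4: 4 − 0 = 4
  item 6: 4 − 1 = 3
  item 9: 4 − 1 = 3
Scored: 0, 2, 1, 4, 1, 3, 3, 0, 3, 2, 4
Total = 23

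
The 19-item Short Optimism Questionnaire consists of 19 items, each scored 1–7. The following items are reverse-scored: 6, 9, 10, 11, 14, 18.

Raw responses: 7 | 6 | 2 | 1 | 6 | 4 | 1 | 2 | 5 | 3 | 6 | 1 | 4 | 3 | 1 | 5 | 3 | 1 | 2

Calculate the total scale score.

Raw sum = 63. Reverse-scored items: 6, 9, 10, 11, 14, 18; their raw sum = 22.
Each reversal replaces raw with 8 − raw, changing the total by 8 − 2·raw per item.
Total = 63 + 6·8 − 2·22 = 63 + 48 − 44 = 67

67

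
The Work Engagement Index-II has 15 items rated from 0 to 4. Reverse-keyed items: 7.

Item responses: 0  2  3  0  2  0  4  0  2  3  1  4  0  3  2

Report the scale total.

Reverse-keyed items use 4 − raw:
  item 7: 4 − 4 = 0
Scored responses: 0, 2, 3, 0, 2, 0, 0, 0, 2, 3, 1, 4, 0, 3, 2
Total = 0 + 2 + 3 + 0 + 2 + 0 + 0 + 0 + 2 + 3 + 1 + 4 + 0 + 3 + 2 = 22

22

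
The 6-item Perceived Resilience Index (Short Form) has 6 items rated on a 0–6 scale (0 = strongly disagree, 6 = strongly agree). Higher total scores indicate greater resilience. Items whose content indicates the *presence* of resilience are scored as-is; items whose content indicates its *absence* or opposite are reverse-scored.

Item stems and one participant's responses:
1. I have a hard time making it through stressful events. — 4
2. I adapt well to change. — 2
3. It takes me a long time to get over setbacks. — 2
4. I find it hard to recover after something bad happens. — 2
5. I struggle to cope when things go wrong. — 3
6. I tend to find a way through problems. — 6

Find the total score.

21

Items 1, 3, 4, 5 describe the absence/opposite of resilience → reverse-score.
on a 0–6 scale, reversed = 6 − raw.
  item 1: 6 − 4 = 2
  item 2: 2
  item 3: 6 − 2 = 4
  item 4: 6 − 2 = 4
  item 5: 6 − 3 = 3
  item 6: 6
Total = 2 + 2 + 4 + 4 + 3 + 6 = 21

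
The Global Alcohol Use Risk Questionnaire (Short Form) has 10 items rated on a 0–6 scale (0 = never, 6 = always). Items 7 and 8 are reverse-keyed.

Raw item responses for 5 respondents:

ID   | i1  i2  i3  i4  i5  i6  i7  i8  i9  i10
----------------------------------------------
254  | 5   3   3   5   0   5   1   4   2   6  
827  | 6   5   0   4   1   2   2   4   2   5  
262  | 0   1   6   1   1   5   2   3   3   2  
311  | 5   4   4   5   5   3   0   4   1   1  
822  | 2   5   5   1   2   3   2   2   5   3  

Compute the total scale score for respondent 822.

34

Respondent 822 raw: 2, 5, 5, 1, 2, 3, 2, 2, 5, 3.
Reverse-coded (reverse-coded value = 6 − response):
  item 1: 2
  item 2: 5
  item 3: 5
  item 4: 1
  item 5: 2
  item 6: 3
  item 7: 6 − 2 = 4
  item 8: 6 − 2 = 4
  item 9: 5
  item 10: 3
Sum = 2 + 5 + 5 + 1 + 2 + 3 + 4 + 4 + 5 + 3 = 34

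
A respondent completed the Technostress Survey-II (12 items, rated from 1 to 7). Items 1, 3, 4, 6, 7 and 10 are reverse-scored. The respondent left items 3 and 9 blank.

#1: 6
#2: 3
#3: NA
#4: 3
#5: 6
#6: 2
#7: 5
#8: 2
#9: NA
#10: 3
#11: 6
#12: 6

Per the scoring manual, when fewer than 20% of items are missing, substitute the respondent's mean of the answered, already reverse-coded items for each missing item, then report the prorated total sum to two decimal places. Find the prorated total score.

Reverse-coded (on a 1–7 scale, reversed = 8 − raw):
  item 1: 8 − 6 = 2
  item 4: 8 − 3 = 5
  item 6: 8 − 2 = 6
  item 7: 8 − 5 = 3
  item 10: 8 − 3 = 5
Completed scored items (10 of 12): 2, 3, 5, 6, 6, 3, 2, 5, 6, 6; sum = 44.
Person mean = 44 / 10 ≈ 4.4000
Prorated total = (44 / 10) × 12 = 52.80 (to 2 dp)

52.80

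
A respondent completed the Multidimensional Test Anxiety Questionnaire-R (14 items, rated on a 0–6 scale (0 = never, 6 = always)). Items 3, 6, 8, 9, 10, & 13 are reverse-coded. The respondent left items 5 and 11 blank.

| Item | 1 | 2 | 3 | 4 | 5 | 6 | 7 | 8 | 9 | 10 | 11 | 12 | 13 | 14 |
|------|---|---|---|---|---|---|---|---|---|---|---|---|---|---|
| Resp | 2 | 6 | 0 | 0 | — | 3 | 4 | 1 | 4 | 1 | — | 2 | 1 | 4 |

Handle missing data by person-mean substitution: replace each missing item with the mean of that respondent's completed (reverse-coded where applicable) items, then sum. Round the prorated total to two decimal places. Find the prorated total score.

Reverse-coded (reverse-coded value = 6 − response):
  item 3: 6 − 0 = 6
  item 6: 6 − 3 = 3
  item 8: 6 − 1 = 5
  item 9: 6 − 4 = 2
  item 10: 6 − 1 = 5
  item 13: 6 − 1 = 5
Completed scored items (12 of 14): 2, 6, 6, 0, 3, 4, 5, 2, 5, 2, 5, 4; sum = 44.
Person mean = 44 / 12 ≈ 3.6667
Prorated total = (44 / 12) × 14 = 51.33 (to 2 dp)

51.33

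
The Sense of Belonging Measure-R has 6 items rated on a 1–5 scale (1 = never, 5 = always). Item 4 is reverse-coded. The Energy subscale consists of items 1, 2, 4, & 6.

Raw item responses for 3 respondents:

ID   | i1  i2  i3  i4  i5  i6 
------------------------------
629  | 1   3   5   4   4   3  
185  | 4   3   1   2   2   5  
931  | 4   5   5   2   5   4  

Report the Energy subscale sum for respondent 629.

9

Respondent 629 raw: 1, 3, 5, 4, 4, 3.
Energy items: 1, 2, 4, 6.
Reverse-coded (on a 1–5 scale, reversed = 6 − raw):
  item 1: 1
  item 2: 3
  item 4: 6 − 4 = 2
  item 6: 3
Sum = 1 + 3 + 2 + 3 = 9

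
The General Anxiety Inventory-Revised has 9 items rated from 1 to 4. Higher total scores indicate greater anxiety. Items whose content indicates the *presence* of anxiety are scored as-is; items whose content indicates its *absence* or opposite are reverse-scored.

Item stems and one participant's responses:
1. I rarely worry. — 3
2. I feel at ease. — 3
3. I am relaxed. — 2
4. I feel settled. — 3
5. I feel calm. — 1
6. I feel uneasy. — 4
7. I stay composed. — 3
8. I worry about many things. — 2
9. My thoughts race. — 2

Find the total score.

23

Items 1, 2, 3, 4, 5, 7 describe the absence/opposite of anxiety → reverse-score.
on a 1–4 scale, reversed = 5 − raw.
  item 1: 5 − 3 = 2
  item 2: 5 − 3 = 2
  item 3: 5 − 2 = 3
  item 4: 5 − 3 = 2
  item 5: 5 − 1 = 4
  item 6: 4
  item 7: 5 − 3 = 2
  item 8: 2
  item 9: 2
Total = 2 + 2 + 3 + 2 + 4 + 4 + 2 + 2 + 2 = 23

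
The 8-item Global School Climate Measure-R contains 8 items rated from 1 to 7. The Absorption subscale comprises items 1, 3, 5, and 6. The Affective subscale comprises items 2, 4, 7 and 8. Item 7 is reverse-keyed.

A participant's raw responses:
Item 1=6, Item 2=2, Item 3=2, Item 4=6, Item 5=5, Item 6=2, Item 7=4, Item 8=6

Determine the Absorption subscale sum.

15

Absorption items: 1, 3, 5, 6.
  item 1: 6
  item 3: 2
  item 5: 5
  item 6: 2
Sum = 6 + 2 + 5 + 2 = 15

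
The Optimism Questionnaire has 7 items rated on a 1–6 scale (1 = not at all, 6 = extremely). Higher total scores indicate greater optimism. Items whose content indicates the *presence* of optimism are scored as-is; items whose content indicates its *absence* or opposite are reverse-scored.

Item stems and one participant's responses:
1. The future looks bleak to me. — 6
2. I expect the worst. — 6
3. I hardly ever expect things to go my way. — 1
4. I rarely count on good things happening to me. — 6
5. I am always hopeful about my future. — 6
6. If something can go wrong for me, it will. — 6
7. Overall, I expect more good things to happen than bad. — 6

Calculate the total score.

22

Items 1, 2, 3, 4, 6 describe the absence/opposite of optimism → reverse-score.
reversed = (1+6) − raw = 7 − raw.
  item 1: 7 − 6 = 1
  item 2: 7 − 6 = 1
  item 3: 7 − 1 = 6
  item 4: 7 − 6 = 1
  item 5: 6
  item 6: 7 − 6 = 1
  item 7: 6
Total = 1 + 1 + 6 + 1 + 6 + 1 + 6 = 22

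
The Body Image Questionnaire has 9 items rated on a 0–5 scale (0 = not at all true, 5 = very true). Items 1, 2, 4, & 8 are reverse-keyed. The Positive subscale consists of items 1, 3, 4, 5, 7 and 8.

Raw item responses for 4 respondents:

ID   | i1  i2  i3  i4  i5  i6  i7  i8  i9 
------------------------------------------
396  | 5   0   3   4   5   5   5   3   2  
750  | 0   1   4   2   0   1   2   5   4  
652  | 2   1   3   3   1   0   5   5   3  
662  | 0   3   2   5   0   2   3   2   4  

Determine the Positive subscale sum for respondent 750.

Respondent 750 raw: 0, 1, 4, 2, 0, 1, 2, 5, 4.
Positive items: 1, 3, 4, 5, 7, 8.
Reverse-coded (reversed = (0+5) − raw = 5 − raw):
  item 1: 5 − 0 = 5
  item 3: 4
  item 4: 5 − 2 = 3
  item 5: 0
  item 7: 2
  item 8: 5 − 5 = 0
Sum = 5 + 4 + 3 + 0 + 2 + 0 = 14

14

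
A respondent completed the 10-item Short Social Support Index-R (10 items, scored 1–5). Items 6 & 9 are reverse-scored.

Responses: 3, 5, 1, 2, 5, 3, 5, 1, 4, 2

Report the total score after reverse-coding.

Apply reverse scoring (reversed = (1+5) − raw = 6 − raw):
  item 6: 6 − 3 = 3
  item 9: 6 − 4 = 2
After reverse-coding: 3, 5, 1, 2, 5, 3, 5, 1, 2, 2
Total = 3 + 5 + 1 + 2 + 5 + 3 + 5 + 1 + 2 + 2 = 29

29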